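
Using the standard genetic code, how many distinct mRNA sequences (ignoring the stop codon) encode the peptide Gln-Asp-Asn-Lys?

Gln: 2 codons.
Asp: 2 codons.
Asn: 2 codons.
Lys: 2 codons.
2 × 2 × 2 × 2 = 16.

16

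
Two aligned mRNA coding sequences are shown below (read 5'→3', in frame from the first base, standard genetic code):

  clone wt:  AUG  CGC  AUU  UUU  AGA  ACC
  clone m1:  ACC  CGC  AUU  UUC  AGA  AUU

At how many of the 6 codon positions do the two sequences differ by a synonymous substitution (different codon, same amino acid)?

1

Codon 1: AUG Met / ACC Thr — nonsynonymous.
Codon 2: CGC Arg / CGC Arg — identical.
Codon 3: AUU Ile / AUU Ile — identical.
Codon 4: UUU Phe / UUC Phe — synonymous.
Codon 5: AGA Arg / AGA Arg — identical.
Codon 6: ACC Thr / AUU Ile — nonsynonymous.
Synonymous differences: 1.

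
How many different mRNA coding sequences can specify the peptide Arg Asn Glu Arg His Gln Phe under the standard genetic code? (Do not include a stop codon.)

1152

Arg: 6 codons.
Asn: 2 codons.
Glu: 2 codons.
Arg: 6 codons.
His: 2 codons.
Gln: 2 codons.
Phe: 2 codons.
6 × 2 × 2 × 6 × 2 × 2 × 2 = 1152.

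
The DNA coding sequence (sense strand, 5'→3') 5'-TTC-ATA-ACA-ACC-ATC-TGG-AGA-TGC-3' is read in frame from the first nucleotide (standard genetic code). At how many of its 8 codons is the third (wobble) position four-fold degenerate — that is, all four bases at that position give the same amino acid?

Codon 1 TTC (Phe): third position 2-fold.
Codon 2 ATA (Ile): third position 3-fold.
Codon 3 ACA (Thr): third position 4-fold.
Codon 4 ACC (Thr): third position 4-fold.
Codon 5 ATC (Ile): third position 3-fold.
Codon 6 TGG (Trp): third position 1-fold.
Codon 7 AGA (Arg): third position 2-fold.
Codon 8 TGC (Cys): third position 2-fold.
Four-fold degenerate third positions: 2.

2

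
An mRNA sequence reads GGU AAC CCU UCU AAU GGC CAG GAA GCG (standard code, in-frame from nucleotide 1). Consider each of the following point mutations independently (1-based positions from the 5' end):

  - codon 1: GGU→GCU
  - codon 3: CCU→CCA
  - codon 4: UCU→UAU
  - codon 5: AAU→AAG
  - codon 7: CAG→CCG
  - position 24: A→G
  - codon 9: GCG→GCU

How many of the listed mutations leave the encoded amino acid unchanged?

3

Codon 1: GGU (Gly) → GCU (Ala) — missense.
Codon 3: CCU (Pro) → CCA (Pro) — synonymous.
Codon 4: UCU (Ser) → UAU (Tyr) — missense.
Codon 5: AAU (Asn) → AAG (Lys) — missense.
Codon 7: CAG (Gln) → CCG (Pro) — missense.
Codon 8: GAA (Glu) → GAG (Glu) — synonymous.
Codon 9: GCG (Ala) → GCU (Ala) — synonymous.
Synonymous: 3 of 7.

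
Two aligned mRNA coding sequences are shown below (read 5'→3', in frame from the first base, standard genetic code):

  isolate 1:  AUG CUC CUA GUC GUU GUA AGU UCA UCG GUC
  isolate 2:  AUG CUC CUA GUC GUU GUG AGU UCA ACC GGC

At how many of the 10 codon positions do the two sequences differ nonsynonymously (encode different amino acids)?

2

Codon 1: AUG Met / AUG Met — identical.
Codon 2: CUC Leu / CUC Leu — identical.
Codon 3: CUA Leu / CUA Leu — identical.
Codon 4: GUC Val / GUC Val — identical.
Codon 5: GUU Val / GUU Val — identical.
Codon 6: GUA Val / GUG Val — synonymous.
Codon 7: AGU Ser / AGU Ser — identical.
Codon 8: UCA Ser / UCA Ser — identical.
Codon 9: UCG Ser / ACC Thr — nonsynonymous.
Codon 10: GUC Val / GGC Gly — nonsynonymous.
Nonsynonymous differences: 2.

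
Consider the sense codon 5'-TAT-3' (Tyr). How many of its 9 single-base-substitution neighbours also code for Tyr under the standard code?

1

Position 1: none → 0 synonymous.
Position 2: none → 0 synonymous.
Position 3: TAC → 1 synonymous.
Total: 0 + 0 + 1 = 1.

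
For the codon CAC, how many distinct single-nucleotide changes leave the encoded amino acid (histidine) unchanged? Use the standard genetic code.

1

Position 1: none → 0 synonymous.
Position 2: none → 0 synonymous.
Position 3: CAU → 1 synonymous.
Total: 0 + 0 + 1 = 1.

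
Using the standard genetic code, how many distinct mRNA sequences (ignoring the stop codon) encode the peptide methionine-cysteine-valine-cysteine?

16

Met: 1 codon.
Cys: 2 codons.
Val: 4 codons.
Cys: 2 codons.
1 × 2 × 4 × 2 = 16.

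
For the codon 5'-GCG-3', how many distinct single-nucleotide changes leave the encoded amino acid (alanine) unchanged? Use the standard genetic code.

3

Position 1: none → 0 synonymous.
Position 2: none → 0 synonymous.
Position 3: GCT, GCC, GCA → 3 synonymous.
Total: 0 + 0 + 3 = 3.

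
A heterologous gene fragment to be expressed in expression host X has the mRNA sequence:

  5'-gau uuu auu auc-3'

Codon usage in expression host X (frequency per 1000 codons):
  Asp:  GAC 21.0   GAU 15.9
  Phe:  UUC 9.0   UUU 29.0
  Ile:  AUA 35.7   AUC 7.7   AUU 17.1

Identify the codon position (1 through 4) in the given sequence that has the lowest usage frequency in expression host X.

4

Codon 1 GAU (Asp): 15.9 per 1000.
Codon 2 UUU (Phe): 29.0 per 1000.
Codon 3 AUU (Ile): 17.1 per 1000.
Codon 4 AUC (Ile): 7.7 per 1000.
Lowest frequency is 7.7 at codon 4.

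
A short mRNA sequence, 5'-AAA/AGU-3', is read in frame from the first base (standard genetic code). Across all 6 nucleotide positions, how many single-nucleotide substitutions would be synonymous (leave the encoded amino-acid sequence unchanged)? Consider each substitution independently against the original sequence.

2

Codon 1 (AAA, Lys): 1 synonymous substitution.
Codon 2 (AGU, Ser): 1 synonymous substitution.
Total: 1 + 1 = 2.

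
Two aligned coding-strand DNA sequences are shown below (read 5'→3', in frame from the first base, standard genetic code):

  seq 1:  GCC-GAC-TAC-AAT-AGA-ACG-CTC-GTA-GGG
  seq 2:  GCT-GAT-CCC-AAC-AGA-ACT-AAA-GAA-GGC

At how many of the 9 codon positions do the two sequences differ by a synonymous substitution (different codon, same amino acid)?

Codon 1: GCC Ala / GCT Ala — synonymous.
Codon 2: GAC Asp / GAT Asp — synonymous.
Codon 3: TAC Tyr / CCC Pro — nonsynonymous.
Codon 4: AAT Asn / AAC Asn — synonymous.
Codon 5: AGA Arg / AGA Arg — identical.
Codon 6: ACG Thr / ACT Thr — synonymous.
Codon 7: CTC Leu / AAA Lys — nonsynonymous.
Codon 8: GTA Val / GAA Glu — nonsynonymous.
Codon 9: GGG Gly / GGC Gly — synonymous.
Synonymous differences: 5.

5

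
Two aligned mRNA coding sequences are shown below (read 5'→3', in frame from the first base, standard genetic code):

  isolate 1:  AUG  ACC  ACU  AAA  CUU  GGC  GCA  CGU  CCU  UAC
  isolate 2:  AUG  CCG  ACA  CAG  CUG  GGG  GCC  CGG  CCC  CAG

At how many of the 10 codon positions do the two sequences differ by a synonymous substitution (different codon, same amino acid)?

6

Codon 1: AUG Met / AUG Met — identical.
Codon 2: ACC Thr / CCG Pro — nonsynonymous.
Codon 3: ACU Thr / ACA Thr — synonymous.
Codon 4: AAA Lys / CAG Gln — nonsynonymous.
Codon 5: CUU Leu / CUG Leu — synonymous.
Codon 6: GGC Gly / GGG Gly — synonymous.
Codon 7: GCA Ala / GCC Ala — synonymous.
Codon 8: CGU Arg / CGG Arg — synonymous.
Codon 9: CCU Pro / CCC Pro — synonymous.
Codon 10: UAC Tyr / CAG Gln — nonsynonymous.
Synonymous differences: 6.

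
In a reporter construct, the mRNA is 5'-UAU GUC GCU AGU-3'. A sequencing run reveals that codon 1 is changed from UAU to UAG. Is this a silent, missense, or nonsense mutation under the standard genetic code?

Position 3 falls in codon 1: UAU → Tyr.
After the substitution the codon is UAG → Stop.
The new codon is a stop codon, so this is a nonsense mutation.

nonsense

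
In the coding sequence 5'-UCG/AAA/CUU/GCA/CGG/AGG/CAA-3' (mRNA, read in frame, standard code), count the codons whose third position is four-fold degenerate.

Codon 1 UCG (Ser): third position 4-fold.
Codon 2 AAA (Lys): third position 2-fold.
Codon 3 CUU (Leu): third position 4-fold.
Codon 4 GCA (Ala): third position 4-fold.
Codon 5 CGG (Arg): third position 4-fold.
Codon 6 AGG (Arg): third position 2-fold.
Codon 7 CAA (Gln): third position 2-fold.
Four-fold degenerate third positions: 4.

4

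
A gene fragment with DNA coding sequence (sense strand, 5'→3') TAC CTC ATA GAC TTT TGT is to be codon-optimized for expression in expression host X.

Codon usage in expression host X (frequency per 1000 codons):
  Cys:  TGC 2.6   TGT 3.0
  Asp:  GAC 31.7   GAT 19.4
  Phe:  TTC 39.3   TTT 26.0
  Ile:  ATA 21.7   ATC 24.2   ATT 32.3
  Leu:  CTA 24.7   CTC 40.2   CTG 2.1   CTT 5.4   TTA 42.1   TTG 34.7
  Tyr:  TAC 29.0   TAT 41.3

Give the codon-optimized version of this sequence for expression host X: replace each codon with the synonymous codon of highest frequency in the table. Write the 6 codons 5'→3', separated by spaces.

Codon 1 (Tyr): best is TAT at 41.3.
Codon 2 (Leu): best is TTA at 42.1.
Codon 3 (Ile): best is ATT at 32.3.
Codon 4 (Asp): best is GAC at 31.7.
Codon 5 (Phe): best is TTC at 39.3.
Codon 6 (Cys): best is TGT at 3.0.

TAT TTA ATT GAC TTC TGT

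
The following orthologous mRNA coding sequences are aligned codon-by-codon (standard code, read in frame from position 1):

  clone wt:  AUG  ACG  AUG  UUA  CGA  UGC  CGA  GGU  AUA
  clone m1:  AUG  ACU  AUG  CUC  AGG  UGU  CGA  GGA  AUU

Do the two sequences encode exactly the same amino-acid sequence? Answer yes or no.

yes

Codon 1: AUG Met / AUG Met — identical.
Codon 2: ACG Thr / ACU Thr — synonymous.
Codon 3: AUG Met / AUG Met — identical.
Codon 4: UUA Leu / CUC Leu — synonymous.
Codon 5: CGA Arg / AGG Arg — synonymous.
Codon 6: UGC Cys / UGU Cys — synonymous.
Codon 7: CGA Arg / CGA Arg — identical.
Codon 8: GGU Gly / GGA Gly — synonymous.
Codon 9: AUA Ile / AUU Ile — synonymous.
Nonsynonymous differences: 0 → same protein.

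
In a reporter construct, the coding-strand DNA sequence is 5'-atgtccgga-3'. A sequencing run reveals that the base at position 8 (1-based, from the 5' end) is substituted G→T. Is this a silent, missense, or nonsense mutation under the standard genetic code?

Position 8 falls in codon 3: GGA → Gly.
After the substitution the codon is GTA → Val.
Gly ≠ Val, so this is a missense mutation.

missense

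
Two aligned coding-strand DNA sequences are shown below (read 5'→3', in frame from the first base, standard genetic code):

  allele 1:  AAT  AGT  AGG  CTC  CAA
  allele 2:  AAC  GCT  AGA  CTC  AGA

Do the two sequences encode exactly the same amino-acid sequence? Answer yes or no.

no

Codon 1: AAT Asn / AAC Asn — synonymous.
Codon 2: AGT Ser / GCT Ala — nonsynonymous.
Codon 3: AGG Arg / AGA Arg — synonymous.
Codon 4: CTC Leu / CTC Leu — identical.
Codon 5: CAA Gln / AGA Arg — nonsynonymous.
Nonsynonymous differences: 2 → different protein.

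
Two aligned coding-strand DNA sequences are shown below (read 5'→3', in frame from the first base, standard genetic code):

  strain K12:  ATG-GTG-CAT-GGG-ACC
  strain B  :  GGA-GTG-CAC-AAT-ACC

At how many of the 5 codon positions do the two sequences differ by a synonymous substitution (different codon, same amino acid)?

1

Codon 1: ATG Met / GGA Gly — nonsynonymous.
Codon 2: GTG Val / GTG Val — identical.
Codon 3: CAT His / CAC His — synonymous.
Codon 4: GGG Gly / AAT Asn — nonsynonymous.
Codon 5: ACC Thr / ACC Thr — identical.
Synonymous differences: 1.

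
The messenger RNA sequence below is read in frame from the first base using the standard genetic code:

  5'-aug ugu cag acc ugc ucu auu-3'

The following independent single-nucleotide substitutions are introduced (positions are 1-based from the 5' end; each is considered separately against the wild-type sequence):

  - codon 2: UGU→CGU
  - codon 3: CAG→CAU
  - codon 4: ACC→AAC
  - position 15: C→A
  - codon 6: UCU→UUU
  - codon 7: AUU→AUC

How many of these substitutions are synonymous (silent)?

Codon 2: UGU (Cys) → CGU (Arg) — missense.
Codon 3: CAG (Gln) → CAU (His) — missense.
Codon 4: ACC (Thr) → AAC (Asn) — missense.
Codon 5: UGC (Cys) → UGA (Stop) — nonsense.
Codon 6: UCU (Ser) → UUU (Phe) — missense.
Codon 7: AUU (Ile) → AUC (Ile) — synonymous.
Synonymous: 1 of 6.

1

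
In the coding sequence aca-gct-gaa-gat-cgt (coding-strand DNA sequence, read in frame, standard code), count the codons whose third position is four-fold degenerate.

3

Codon 1 ACA (Thr): third position 4-fold.
Codon 2 GCT (Ala): third position 4-fold.
Codon 3 GAA (Glu): third position 2-fold.
Codon 4 GAT (Asp): third position 2-fold.
Codon 5 CGT (Arg): third position 4-fold.
Four-fold degenerate third positions: 3.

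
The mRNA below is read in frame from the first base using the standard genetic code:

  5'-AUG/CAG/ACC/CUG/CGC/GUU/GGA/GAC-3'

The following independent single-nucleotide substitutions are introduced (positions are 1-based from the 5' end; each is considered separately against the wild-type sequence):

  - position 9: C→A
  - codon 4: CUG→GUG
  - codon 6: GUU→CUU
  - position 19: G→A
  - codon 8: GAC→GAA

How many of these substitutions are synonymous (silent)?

1

Codon 3: ACC (Thr) → ACA (Thr) — synonymous.
Codon 4: CUG (Leu) → GUG (Val) — missense.
Codon 6: GUU (Val) → CUU (Leu) — missense.
Codon 7: GGA (Gly) → AGA (Arg) — missense.
Codon 8: GAC (Asp) → GAA (Glu) — missense.
Synonymous: 1 of 5.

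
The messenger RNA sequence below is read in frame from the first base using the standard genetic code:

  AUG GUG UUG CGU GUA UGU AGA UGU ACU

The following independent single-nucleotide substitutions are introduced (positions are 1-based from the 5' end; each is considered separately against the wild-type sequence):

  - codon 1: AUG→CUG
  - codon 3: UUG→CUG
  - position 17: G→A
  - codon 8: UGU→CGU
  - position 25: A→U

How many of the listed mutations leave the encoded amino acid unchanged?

Codon 1: AUG (Met) → CUG (Leu) — missense.
Codon 3: UUG (Leu) → CUG (Leu) — synonymous.
Codon 6: UGU (Cys) → UAU (Tyr) — missense.
Codon 8: UGU (Cys) → CGU (Arg) — missense.
Codon 9: ACU (Thr) → UCU (Ser) — missense.
Synonymous: 1 of 5.

1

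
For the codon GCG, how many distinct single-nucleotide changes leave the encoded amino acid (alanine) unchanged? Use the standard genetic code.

3

Position 1: none → 0 synonymous.
Position 2: none → 0 synonymous.
Position 3: GCU, GCC, GCA → 3 synonymous.
Total: 0 + 0 + 3 = 3.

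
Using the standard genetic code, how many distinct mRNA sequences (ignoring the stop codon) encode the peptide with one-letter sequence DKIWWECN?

96

Asp: 2 codons.
Lys: 2 codons.
Ile: 3 codons.
Trp: 1 codon.
Trp: 1 codon.
Glu: 2 codons.
Cys: 2 codons.
Asn: 2 codons.
2 × 2 × 3 × 1 × 1 × 2 × 2 × 2 = 96.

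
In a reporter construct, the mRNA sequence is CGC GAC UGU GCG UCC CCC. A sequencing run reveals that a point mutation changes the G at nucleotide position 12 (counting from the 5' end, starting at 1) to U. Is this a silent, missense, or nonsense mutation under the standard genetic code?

silent

Position 12 falls in codon 4: GCG → Ala.
After the substitution the codon is GCU → Ala.
Both encode Ala, so the change is synonymous.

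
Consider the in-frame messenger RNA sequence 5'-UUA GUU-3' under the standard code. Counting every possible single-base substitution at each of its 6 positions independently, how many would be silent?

5

Codon 1 (UUA, Leu): 2 synonymous substitutions.
Codon 2 (GUU, Val): 3 synonymous substitutions.
Total: 2 + 3 = 5.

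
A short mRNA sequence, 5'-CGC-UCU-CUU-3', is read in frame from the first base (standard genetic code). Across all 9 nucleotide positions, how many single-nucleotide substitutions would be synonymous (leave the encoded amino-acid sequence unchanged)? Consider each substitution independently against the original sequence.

9

Codon 1 (CGC, Arg): 3 synonymous substitutions.
Codon 2 (UCU, Ser): 3 synonymous substitutions.
Codon 3 (CUU, Leu): 3 synonymous substitutions.
Total: 3 + 3 + 3 = 9.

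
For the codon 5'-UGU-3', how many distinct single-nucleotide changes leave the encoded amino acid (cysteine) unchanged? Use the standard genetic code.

1

Position 1: none → 0 synonymous.
Position 2: none → 0 synonymous.
Position 3: UGC → 1 synonymous.
Total: 0 + 0 + 1 = 1.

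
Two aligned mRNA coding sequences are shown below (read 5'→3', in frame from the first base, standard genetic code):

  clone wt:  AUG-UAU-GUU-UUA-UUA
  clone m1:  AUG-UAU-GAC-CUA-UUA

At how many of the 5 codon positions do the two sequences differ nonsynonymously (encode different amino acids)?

Codon 1: AUG Met / AUG Met — identical.
Codon 2: UAU Tyr / UAU Tyr — identical.
Codon 3: GUU Val / GAC Asp — nonsynonymous.
Codon 4: UUA Leu / CUA Leu — synonymous.
Codon 5: UUA Leu / UUA Leu — identical.
Nonsynonymous differences: 1.

1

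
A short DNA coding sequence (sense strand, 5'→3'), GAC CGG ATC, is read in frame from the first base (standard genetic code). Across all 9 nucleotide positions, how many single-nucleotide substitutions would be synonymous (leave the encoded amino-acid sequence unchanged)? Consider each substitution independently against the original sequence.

7

Codon 1 (GAC, Asp): 1 synonymous substitution.
Codon 2 (CGG, Arg): 4 synonymous substitutions.
Codon 3 (ATC, Ile): 2 synonymous substitutions.
Total: 1 + 4 + 2 = 7.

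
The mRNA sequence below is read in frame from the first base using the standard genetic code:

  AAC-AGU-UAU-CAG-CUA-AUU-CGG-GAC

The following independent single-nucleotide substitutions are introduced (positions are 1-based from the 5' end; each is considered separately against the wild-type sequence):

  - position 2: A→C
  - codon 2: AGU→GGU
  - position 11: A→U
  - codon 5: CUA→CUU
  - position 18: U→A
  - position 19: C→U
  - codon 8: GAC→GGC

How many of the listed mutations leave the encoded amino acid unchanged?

2

Codon 1: AAC (Asn) → ACC (Thr) — missense.
Codon 2: AGU (Ser) → GGU (Gly) — missense.
Codon 4: CAG (Gln) → CUG (Leu) — missense.
Codon 5: CUA (Leu) → CUU (Leu) — synonymous.
Codon 6: AUU (Ile) → AUA (Ile) — synonymous.
Codon 7: CGG (Arg) → UGG (Trp) — missense.
Codon 8: GAC (Asp) → GGC (Gly) — missense.
Synonymous: 2 of 7.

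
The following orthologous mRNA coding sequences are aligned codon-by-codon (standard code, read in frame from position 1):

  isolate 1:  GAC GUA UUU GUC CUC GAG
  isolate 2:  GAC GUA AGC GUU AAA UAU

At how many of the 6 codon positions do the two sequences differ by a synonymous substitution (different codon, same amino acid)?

1

Codon 1: GAC Asp / GAC Asp — identical.
Codon 2: GUA Val / GUA Val — identical.
Codon 3: UUU Phe / AGC Ser — nonsynonymous.
Codon 4: GUC Val / GUU Val — synonymous.
Codon 5: CUC Leu / AAA Lys — nonsynonymous.
Codon 6: GAG Glu / UAU Tyr — nonsynonymous.
Synonymous differences: 1.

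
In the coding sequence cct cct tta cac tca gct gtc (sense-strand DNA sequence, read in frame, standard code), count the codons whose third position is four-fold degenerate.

5

Codon 1 CCT (Pro): third position 4-fold.
Codon 2 CCT (Pro): third position 4-fold.
Codon 3 TTA (Leu): third position 2-fold.
Codon 4 CAC (His): third position 2-fold.
Codon 5 TCA (Ser): third position 4-fold.
Codon 6 GCT (Ala): third position 4-fold.
Codon 7 GTC (Val): third position 4-fold.
Four-fold degenerate third positions: 5.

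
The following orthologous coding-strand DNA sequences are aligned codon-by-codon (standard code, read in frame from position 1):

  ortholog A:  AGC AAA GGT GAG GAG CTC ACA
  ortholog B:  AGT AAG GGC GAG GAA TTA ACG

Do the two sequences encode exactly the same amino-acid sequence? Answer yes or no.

yes

Codon 1: AGC Ser / AGT Ser — synonymous.
Codon 2: AAA Lys / AAG Lys — synonymous.
Codon 3: GGT Gly / GGC Gly — synonymous.
Codon 4: GAG Glu / GAG Glu — identical.
Codon 5: GAG Glu / GAA Glu — synonymous.
Codon 6: CTC Leu / TTA Leu — synonymous.
Codon 7: ACA Thr / ACG Thr — synonymous.
Nonsynonymous differences: 0 → same protein.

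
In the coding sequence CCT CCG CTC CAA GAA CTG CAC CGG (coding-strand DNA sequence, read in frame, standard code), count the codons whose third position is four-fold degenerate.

5

Codon 1 CCT (Pro): third position 4-fold.
Codon 2 CCG (Pro): third position 4-fold.
Codon 3 CTC (Leu): third position 4-fold.
Codon 4 CAA (Gln): third position 2-fold.
Codon 5 GAA (Glu): third position 2-fold.
Codon 6 CTG (Leu): third position 4-fold.
Codon 7 CAC (His): third position 2-fold.
Codon 8 CGG (Arg): third position 4-fold.
Four-fold degenerate third positions: 5.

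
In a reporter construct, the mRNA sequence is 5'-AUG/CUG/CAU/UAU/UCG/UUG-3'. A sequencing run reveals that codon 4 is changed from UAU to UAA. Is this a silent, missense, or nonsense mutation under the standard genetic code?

Position 12 falls in codon 4: UAU → Tyr.
After the substitution the codon is UAA → Stop.
The new codon is a stop codon, so this is a nonsense mutation.

nonsense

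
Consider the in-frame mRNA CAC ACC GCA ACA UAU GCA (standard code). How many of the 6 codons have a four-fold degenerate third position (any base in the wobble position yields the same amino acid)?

Codon 1 CAC (His): third position 2-fold.
Codon 2 ACC (Thr): third position 4-fold.
Codon 3 GCA (Ala): third position 4-fold.
Codon 4 ACA (Thr): third position 4-fold.
Codon 5 UAU (Tyr): third position 2-fold.
Codon 6 GCA (Ala): third position 4-fold.
Four-fold degenerate third positions: 4.

4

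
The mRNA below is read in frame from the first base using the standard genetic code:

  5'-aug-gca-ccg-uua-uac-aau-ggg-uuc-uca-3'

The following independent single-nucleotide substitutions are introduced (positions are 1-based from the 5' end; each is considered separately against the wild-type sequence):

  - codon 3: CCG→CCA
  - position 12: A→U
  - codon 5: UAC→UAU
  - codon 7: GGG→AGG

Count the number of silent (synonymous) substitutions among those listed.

Codon 3: CCG (Pro) → CCA (Pro) — synonymous.
Codon 4: UUA (Leu) → UUU (Phe) — missense.
Codon 5: UAC (Tyr) → UAU (Tyr) — synonymous.
Codon 7: GGG (Gly) → AGG (Arg) — missense.
Synonymous: 2 of 4.

2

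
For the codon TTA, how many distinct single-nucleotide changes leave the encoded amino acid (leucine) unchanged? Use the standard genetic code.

2

Position 1: CTA → 1 synonymous.
Position 2: none → 0 synonymous.
Position 3: TTG → 1 synonymous.
Total: 1 + 0 + 1 = 2.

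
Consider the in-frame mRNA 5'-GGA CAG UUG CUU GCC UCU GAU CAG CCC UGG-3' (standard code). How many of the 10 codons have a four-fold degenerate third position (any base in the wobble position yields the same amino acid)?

Codon 1 GGA (Gly): third position 4-fold.
Codon 2 CAG (Gln): third position 2-fold.
Codon 3 UUG (Leu): third position 2-fold.
Codon 4 CUU (Leu): third position 4-fold.
Codon 5 GCC (Ala): third position 4-fold.
Codon 6 UCU (Ser): third position 4-fold.
Codon 7 GAU (Asp): third position 2-fold.
Codon 8 CAG (Gln): third position 2-fold.
Codon 9 CCC (Pro): third position 4-fold.
Codon 10 UGG (Trp): third position 1-fold.
Four-fold degenerate third positions: 5.

5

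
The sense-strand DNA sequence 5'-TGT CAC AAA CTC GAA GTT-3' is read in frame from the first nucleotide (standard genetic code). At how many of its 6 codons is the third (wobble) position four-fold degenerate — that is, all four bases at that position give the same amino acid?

Codon 1 TGT (Cys): third position 2-fold.
Codon 2 CAC (His): third position 2-fold.
Codon 3 AAA (Lys): third position 2-fold.
Codon 4 CTC (Leu): third position 4-fold.
Codon 5 GAA (Glu): third position 2-fold.
Codon 6 GTT (Val): third position 4-fold.
Four-fold degenerate third positions: 2.

2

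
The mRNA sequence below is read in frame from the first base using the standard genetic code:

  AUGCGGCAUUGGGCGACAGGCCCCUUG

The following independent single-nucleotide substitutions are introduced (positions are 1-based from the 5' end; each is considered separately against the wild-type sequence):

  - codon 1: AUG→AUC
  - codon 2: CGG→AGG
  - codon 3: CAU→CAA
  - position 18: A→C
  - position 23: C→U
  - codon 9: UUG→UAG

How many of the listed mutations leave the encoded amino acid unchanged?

2

Codon 1: AUG (Met) → AUC (Ile) — missense.
Codon 2: CGG (Arg) → AGG (Arg) — synonymous.
Codon 3: CAU (His) → CAA (Gln) — missense.
Codon 6: ACA (Thr) → ACC (Thr) — synonymous.
Codon 8: CCC (Pro) → CUC (Leu) — missense.
Codon 9: UUG (Leu) → UAG (Stop) — nonsense.
Synonymous: 2 of 6.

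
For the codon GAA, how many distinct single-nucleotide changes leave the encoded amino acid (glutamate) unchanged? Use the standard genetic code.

Position 1: none → 0 synonymous.
Position 2: none → 0 synonymous.
Position 3: GAG → 1 synonymous.
Total: 0 + 0 + 1 = 1.

1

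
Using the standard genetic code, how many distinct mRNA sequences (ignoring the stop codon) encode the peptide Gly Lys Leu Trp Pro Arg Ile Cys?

Gly: 4 codons.
Lys: 2 codons.
Leu: 6 codons.
Trp: 1 codon.
Pro: 4 codons.
Arg: 6 codons.
Ile: 3 codons.
Cys: 2 codons.
4 × 2 × 6 × 1 × 4 × 6 × 3 × 2 = 6912.

6912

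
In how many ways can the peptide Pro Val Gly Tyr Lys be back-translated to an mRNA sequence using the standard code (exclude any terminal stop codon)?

Pro: 4 codons.
Val: 4 codons.
Gly: 4 codons.
Tyr: 2 codons.
Lys: 2 codons.
4 × 4 × 4 × 2 × 2 = 256.

256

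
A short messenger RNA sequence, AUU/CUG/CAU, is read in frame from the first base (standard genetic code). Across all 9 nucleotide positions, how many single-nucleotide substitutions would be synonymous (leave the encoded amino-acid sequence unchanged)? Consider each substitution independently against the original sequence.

7

Codon 1 (AUU, Ile): 2 synonymous substitutions.
Codon 2 (CUG, Leu): 4 synonymous substitutions.
Codon 3 (CAU, His): 1 synonymous substitution.
Total: 2 + 4 + 1 = 7.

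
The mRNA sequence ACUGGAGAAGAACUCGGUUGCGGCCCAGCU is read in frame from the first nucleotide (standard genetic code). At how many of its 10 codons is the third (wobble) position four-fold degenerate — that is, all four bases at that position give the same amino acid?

Codon 1 ACU (Thr): third position 4-fold.
Codon 2 GGA (Gly): third position 4-fold.
Codon 3 GAA (Glu): third position 2-fold.
Codon 4 GAA (Glu): third position 2-fold.
Codon 5 CUC (Leu): third position 4-fold.
Codon 6 GGU (Gly): third position 4-fold.
Codon 7 UGC (Cys): third position 2-fold.
Codon 8 GGC (Gly): third position 4-fold.
Codon 9 CCA (Pro): third position 4-fold.
Codon 10 GCU (Ala): third position 4-fold.
Four-fold degenerate third positions: 7.

7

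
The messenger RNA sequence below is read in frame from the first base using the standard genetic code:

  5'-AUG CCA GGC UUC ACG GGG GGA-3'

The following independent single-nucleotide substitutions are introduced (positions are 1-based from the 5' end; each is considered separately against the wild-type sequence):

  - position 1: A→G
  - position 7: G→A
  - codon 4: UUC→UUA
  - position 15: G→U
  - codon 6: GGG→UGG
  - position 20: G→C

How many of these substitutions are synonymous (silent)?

Codon 1: AUG (Met) → GUG (Val) — missense.
Codon 3: GGC (Gly) → AGC (Ser) — missense.
Codon 4: UUC (Phe) → UUA (Leu) — missense.
Codon 5: ACG (Thr) → ACU (Thr) — synonymous.
Codon 6: GGG (Gly) → UGG (Trp) — missense.
Codon 7: GGA (Gly) → GCA (Ala) — missense.
Synonymous: 1 of 6.

1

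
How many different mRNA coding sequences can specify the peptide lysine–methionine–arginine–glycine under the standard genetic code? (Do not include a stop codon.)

48

Lys: 2 codons.
Met: 1 codon.
Arg: 6 codons.
Gly: 4 codons.
2 × 1 × 6 × 4 = 48.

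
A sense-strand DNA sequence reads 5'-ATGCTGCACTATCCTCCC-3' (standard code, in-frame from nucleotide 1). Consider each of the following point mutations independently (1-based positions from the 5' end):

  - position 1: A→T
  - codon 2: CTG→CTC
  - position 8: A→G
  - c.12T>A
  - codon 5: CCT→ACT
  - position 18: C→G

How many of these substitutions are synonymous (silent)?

2

Codon 1: ATG (Met) → TTG (Leu) — missense.
Codon 2: CTG (Leu) → CTC (Leu) — synonymous.
Codon 3: CAC (His) → CGC (Arg) — missense.
Codon 4: TAT (Tyr) → TAA (Stop) — nonsense.
Codon 5: CCT (Pro) → ACT (Thr) — missense.
Codon 6: CCC (Pro) → CCG (Pro) — synonymous.
Synonymous: 2 of 6.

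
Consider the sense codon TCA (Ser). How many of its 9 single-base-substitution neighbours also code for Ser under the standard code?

Position 1: none → 0 synonymous.
Position 2: none → 0 synonymous.
Position 3: TCT, TCC, TCG → 3 synonymous.
Total: 0 + 0 + 3 = 3.

3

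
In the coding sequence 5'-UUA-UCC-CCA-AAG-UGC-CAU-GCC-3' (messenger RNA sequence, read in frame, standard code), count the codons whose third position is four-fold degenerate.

3

Codon 1 UUA (Leu): third position 2-fold.
Codon 2 UCC (Ser): third position 4-fold.
Codon 3 CCA (Pro): third position 4-fold.
Codon 4 AAG (Lys): third position 2-fold.
Codon 5 UGC (Cys): third position 2-fold.
Codon 6 CAU (His): third position 2-fold.
Codon 7 GCC (Ala): third position 4-fold.
Four-fold degenerate third positions: 3.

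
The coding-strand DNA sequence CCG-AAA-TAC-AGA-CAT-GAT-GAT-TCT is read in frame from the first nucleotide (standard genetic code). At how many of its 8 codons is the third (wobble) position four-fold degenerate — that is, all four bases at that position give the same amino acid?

2

Codon 1 CCG (Pro): third position 4-fold.
Codon 2 AAA (Lys): third position 2-fold.
Codon 3 TAC (Tyr): third position 2-fold.
Codon 4 AGA (Arg): third position 2-fold.
Codon 5 CAT (His): third position 2-fold.
Codon 6 GAT (Asp): third position 2-fold.
Codon 7 GAT (Asp): third position 2-fold.
Codon 8 TCT (Ser): third position 4-fold.
Four-fold degenerate third positions: 2.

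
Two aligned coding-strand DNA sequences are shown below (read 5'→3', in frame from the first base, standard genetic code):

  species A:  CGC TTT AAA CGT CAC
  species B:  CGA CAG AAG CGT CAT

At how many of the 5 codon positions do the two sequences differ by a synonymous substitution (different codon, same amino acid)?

3

Codon 1: CGC Arg / CGA Arg — synonymous.
Codon 2: TTT Phe / CAG Gln — nonsynonymous.
Codon 3: AAA Lys / AAG Lys — synonymous.
Codon 4: CGT Arg / CGT Arg — identical.
Codon 5: CAC His / CAT His — synonymous.
Synonymous differences: 3.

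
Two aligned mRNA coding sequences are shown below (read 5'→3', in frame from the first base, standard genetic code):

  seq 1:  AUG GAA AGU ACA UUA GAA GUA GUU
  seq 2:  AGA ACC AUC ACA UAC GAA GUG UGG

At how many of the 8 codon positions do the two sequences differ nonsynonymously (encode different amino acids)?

5

Codon 1: AUG Met / AGA Arg — nonsynonymous.
Codon 2: GAA Glu / ACC Thr — nonsynonymous.
Codon 3: AGU Ser / AUC Ile — nonsynonymous.
Codon 4: ACA Thr / ACA Thr — identical.
Codon 5: UUA Leu / UAC Tyr — nonsynonymous.
Codon 6: GAA Glu / GAA Glu — identical.
Codon 7: GUA Val / GUG Val — synonymous.
Codon 8: GUU Val / UGG Trp — nonsynonymous.
Nonsynonymous differences: 5.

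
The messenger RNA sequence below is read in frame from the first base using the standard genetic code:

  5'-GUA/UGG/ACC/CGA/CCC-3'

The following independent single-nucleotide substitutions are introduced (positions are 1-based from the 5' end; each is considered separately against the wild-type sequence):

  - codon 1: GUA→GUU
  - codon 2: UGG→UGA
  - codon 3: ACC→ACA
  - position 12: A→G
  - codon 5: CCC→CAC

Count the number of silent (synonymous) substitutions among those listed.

Codon 1: GUA (Val) → GUU (Val) — synonymous.
Codon 2: UGG (Trp) → UGA (Stop) — nonsense.
Codon 3: ACC (Thr) → ACA (Thr) — synonymous.
Codon 4: CGA (Arg) → CGG (Arg) — synonymous.
Codon 5: CCC (Pro) → CAC (His) — missense.
Synonymous: 3 of 5.

3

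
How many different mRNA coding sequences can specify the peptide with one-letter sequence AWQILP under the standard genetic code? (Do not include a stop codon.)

Ala: 4 codons.
Trp: 1 codon.
Gln: 2 codons.
Ile: 3 codons.
Leu: 6 codons.
Pro: 4 codons.
4 × 1 × 2 × 3 × 6 × 4 = 576.

576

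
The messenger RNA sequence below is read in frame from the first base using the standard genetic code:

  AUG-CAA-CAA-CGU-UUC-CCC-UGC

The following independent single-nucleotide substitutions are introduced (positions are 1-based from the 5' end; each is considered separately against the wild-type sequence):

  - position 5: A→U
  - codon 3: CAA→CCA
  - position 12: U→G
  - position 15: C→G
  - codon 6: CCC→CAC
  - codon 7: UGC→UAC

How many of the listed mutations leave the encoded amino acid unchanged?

Codon 2: CAA (Gln) → CUA (Leu) — missense.
Codon 3: CAA (Gln) → CCA (Pro) — missense.
Codon 4: CGU (Arg) → CGG (Arg) — synonymous.
Codon 5: UUC (Phe) → UUG (Leu) — missense.
Codon 6: CCC (Pro) → CAC (His) — missense.
Codon 7: UGC (Cys) → UAC (Tyr) — missense.
Synonymous: 1 of 6.

1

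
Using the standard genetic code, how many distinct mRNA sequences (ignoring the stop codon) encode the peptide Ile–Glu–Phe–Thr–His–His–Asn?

384

Ile: 3 codons.
Glu: 2 codons.
Phe: 2 codons.
Thr: 4 codons.
His: 2 codons.
His: 2 codons.
Asn: 2 codons.
3 × 2 × 2 × 4 × 2 × 2 × 2 = 384.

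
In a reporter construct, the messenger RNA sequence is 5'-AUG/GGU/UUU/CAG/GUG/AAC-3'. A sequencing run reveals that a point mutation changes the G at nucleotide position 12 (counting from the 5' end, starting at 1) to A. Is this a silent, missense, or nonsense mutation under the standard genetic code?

silent

Position 12 falls in codon 4: CAG → Gln.
After the substitution the codon is CAA → Gln.
Both encode Gln, so the change is synonymous.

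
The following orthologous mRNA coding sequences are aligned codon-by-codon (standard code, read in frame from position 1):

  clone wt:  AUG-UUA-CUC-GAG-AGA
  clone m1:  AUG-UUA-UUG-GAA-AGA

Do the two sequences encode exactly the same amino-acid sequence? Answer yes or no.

yes

Codon 1: AUG Met / AUG Met — identical.
Codon 2: UUA Leu / UUA Leu — identical.
Codon 3: CUC Leu / UUG Leu — synonymous.
Codon 4: GAG Glu / GAA Glu — synonymous.
Codon 5: AGA Arg / AGA Arg — identical.
Nonsynonymous differences: 0 → same protein.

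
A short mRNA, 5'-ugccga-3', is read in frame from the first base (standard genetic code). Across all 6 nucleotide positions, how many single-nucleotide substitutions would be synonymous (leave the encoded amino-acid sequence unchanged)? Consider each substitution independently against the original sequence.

Codon 1 (UGC, Cys): 1 synonymous substitution.
Codon 2 (CGA, Arg): 4 synonymous substitutions.
Total: 1 + 4 = 5.

5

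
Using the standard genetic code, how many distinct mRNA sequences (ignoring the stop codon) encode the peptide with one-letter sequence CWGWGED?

Cys: 2 codons.
Trp: 1 codon.
Gly: 4 codons.
Trp: 1 codon.
Gly: 4 codons.
Glu: 2 codons.
Asp: 2 codons.
2 × 1 × 4 × 1 × 4 × 2 × 2 = 128.

128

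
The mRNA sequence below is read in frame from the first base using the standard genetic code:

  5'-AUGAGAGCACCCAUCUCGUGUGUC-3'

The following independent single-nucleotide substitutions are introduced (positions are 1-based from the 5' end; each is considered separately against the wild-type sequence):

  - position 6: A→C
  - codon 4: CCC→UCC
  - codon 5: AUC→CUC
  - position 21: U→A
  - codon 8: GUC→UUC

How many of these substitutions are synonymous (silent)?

Codon 2: AGA (Arg) → AGC (Ser) — missense.
Codon 4: CCC (Pro) → UCC (Ser) — missense.
Codon 5: AUC (Ile) → CUC (Leu) — missense.
Codon 7: UGU (Cys) → UGA (Stop) — nonsense.
Codon 8: GUC (Val) → UUC (Phe) — missense.
Synonymous: 0 of 5.

0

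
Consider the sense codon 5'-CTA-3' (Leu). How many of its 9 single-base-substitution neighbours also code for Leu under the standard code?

4

Position 1: TTA → 1 synonymous.
Position 2: none → 0 synonymous.
Position 3: CTT, CTC, CTG → 3 synonymous.
Total: 1 + 0 + 3 = 4.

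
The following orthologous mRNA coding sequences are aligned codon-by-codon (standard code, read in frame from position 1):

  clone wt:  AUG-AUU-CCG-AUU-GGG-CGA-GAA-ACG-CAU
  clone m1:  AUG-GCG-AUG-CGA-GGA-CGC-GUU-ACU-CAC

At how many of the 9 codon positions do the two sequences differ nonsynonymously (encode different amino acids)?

Codon 1: AUG Met / AUG Met — identical.
Codon 2: AUU Ile / GCG Ala — nonsynonymous.
Codon 3: CCG Pro / AUG Met — nonsynonymous.
Codon 4: AUU Ile / CGA Arg — nonsynonymous.
Codon 5: GGG Gly / GGA Gly — synonymous.
Codon 6: CGA Arg / CGC Arg — synonymous.
Codon 7: GAA Glu / GUU Val — nonsynonymous.
Codon 8: ACG Thr / ACU Thr — synonymous.
Codon 9: CAU His / CAC His — synonymous.
Nonsynonymous differences: 4.

4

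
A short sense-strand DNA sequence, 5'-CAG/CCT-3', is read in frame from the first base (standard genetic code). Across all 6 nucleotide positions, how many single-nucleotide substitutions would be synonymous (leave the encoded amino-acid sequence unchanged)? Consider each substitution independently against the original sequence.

Codon 1 (CAG, Gln): 1 synonymous substitution.
Codon 2 (CCT, Pro): 3 synonymous substitutions.
Total: 1 + 3 = 4.

4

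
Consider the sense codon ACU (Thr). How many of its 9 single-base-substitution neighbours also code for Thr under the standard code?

Position 1: none → 0 synonymous.
Position 2: none → 0 synonymous.
Position 3: ACC, ACA, ACG → 3 synonymous.
Total: 0 + 0 + 3 = 3.

3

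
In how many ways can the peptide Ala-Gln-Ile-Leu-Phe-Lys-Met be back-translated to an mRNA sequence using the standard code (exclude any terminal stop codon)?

576

Ala: 4 codons.
Gln: 2 codons.
Ile: 3 codons.
Leu: 6 codons.
Phe: 2 codons.
Lys: 2 codons.
Met: 1 codon.
4 × 2 × 3 × 6 × 2 × 2 × 1 = 576.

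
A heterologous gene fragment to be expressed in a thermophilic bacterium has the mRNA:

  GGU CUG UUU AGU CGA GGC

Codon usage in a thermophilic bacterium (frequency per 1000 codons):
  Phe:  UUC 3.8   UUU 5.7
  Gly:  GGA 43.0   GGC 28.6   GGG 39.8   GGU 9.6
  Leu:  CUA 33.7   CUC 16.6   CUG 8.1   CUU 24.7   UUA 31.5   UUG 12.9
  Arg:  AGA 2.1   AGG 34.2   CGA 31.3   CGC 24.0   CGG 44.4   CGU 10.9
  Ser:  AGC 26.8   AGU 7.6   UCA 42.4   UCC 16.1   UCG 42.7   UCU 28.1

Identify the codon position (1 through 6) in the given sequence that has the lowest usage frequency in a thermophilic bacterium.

3

Codon 1 GGU (Gly): 9.6 per 1000.
Codon 2 CUG (Leu): 8.1 per 1000.
Codon 3 UUU (Phe): 5.7 per 1000.
Codon 4 AGU (Ser): 7.6 per 1000.
Codon 5 CGA (Arg): 31.3 per 1000.
Codon 6 GGC (Gly): 28.6 per 1000.
Lowest frequency is 5.7 at codon 3.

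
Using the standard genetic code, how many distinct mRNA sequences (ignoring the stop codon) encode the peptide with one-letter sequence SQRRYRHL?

Ser: 6 codons.
Gln: 2 codons.
Arg: 6 codons.
Arg: 6 codons.
Tyr: 2 codons.
Arg: 6 codons.
His: 2 codons.
Leu: 6 codons.
6 × 2 × 6 × 6 × 2 × 6 × 2 × 6 = 62208.

62208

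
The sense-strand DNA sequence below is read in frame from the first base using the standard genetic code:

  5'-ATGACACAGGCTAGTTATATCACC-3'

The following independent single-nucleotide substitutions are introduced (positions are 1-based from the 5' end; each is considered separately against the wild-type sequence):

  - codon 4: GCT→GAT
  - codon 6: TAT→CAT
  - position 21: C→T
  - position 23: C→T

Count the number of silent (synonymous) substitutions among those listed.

Codon 4: GCT (Ala) → GAT (Asp) — missense.
Codon 6: TAT (Tyr) → CAT (His) — missense.
Codon 7: ATC (Ile) → ATT (Ile) — synonymous.
Codon 8: ACC (Thr) → ATC (Ile) — missense.
Synonymous: 1 of 4.

1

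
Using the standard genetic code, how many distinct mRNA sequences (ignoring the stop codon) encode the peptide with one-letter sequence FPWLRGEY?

4608

Phe: 2 codons.
Pro: 4 codons.
Trp: 1 codon.
Leu: 6 codons.
Arg: 6 codons.
Gly: 4 codons.
Glu: 2 codons.
Tyr: 2 codons.
2 × 4 × 1 × 6 × 6 × 4 × 2 × 2 = 4608.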